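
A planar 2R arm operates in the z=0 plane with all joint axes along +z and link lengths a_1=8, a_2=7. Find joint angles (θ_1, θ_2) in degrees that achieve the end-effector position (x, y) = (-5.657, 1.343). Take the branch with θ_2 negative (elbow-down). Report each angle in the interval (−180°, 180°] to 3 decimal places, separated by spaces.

-134.999 -134.999

cos θ_2 = (33.8053−8²−7²)/(2·8·7) = -0.7071; θ_2 = -134.9991° (elbow-down)
β = atan2(1.3430,-5.6570) = 166.6449°; ψ = atan2(-4.9498,3.0503) = -58.3565°
θ_1 = β − ψ = 225.0015°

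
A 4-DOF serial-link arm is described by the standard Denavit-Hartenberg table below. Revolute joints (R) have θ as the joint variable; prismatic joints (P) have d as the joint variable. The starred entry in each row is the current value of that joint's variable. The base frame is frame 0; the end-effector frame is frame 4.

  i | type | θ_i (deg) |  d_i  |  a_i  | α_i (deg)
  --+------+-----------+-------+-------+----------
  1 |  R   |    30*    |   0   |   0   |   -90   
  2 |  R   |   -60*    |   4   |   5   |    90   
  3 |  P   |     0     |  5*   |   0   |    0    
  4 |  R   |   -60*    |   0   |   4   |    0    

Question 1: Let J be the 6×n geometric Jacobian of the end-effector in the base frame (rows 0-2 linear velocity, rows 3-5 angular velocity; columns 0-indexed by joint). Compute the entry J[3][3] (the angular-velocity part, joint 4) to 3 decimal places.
axis z_3 = (-0.7500,-0.4330,0.5000); lever o_n−o_3 = (2.5981,-2.5000,1.7321)
cross product → J_v[:, 3] = (0.5000,2.5981,3.0000)
J_ω[:, 3] = z_3
entry J[3][3] = -0.7500

-0.750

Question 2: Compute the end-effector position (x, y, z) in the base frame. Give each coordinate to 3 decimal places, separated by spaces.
after link 1: o_1 = (0.0000, 0.0000, 0.0000)
after link 2: o_2 = (0.1651, 4.7141, 4.3301)
after link 3: o_3 = (-3.5849, 2.5490, 6.8301)
after link 4: o_4 = (-0.9869, 0.0490, 8.5622)

-0.987 0.049 8.562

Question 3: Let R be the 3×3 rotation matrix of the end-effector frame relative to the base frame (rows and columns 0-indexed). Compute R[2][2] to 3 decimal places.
End-effector z-axis (col 2 of R) = (-0.7500,-0.4330,0.5000)
R[2][2] = 0.5000

0.500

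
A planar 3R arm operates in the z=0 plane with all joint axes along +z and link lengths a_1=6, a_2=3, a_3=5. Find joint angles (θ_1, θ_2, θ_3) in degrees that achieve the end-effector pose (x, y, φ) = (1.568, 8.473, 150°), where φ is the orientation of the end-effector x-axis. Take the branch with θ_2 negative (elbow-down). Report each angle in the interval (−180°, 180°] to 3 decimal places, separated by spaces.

wrist centre = target − a_3·(cos φ, sin φ) = (5.8981, 5.9730)
cos θ_2 = (70.4646−6²−3²)/(2·6·3) = 0.7074; θ_2 = -44.9802° (elbow-down)
β = atan2(5.9730,5.8981) = 45.3614°; ψ = atan2(-2.1206,8.1221) = -14.6327°
θ_1 = β − ψ = 59.9941°
θ_3 = φ − θ_1 − θ_2 = 134.9861° (wrapped to (-180°,180°])

59.994 -44.980 134.986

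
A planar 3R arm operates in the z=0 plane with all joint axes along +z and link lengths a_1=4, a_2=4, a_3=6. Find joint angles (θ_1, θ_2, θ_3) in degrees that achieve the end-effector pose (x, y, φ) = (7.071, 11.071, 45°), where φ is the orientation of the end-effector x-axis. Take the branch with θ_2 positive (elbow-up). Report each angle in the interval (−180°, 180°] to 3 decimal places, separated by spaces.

wrist centre = target − a_3·(cos φ, sin φ) = (2.8284, 6.8284)
cos θ_2 = (54.6261−4²−4²)/(2·4·4) = 0.7071; θ_2 = 45.0033° (elbow-up)
β = atan2(6.8284,2.8284) = 67.5003°; ψ = atan2(2.8286,6.8283) = 22.5017°
θ_1 = β − ψ = 44.9986°
θ_3 = φ − θ_1 − θ_2 = -45.0019° (wrapped to (-180°,180°])

44.999 45.003 -45.002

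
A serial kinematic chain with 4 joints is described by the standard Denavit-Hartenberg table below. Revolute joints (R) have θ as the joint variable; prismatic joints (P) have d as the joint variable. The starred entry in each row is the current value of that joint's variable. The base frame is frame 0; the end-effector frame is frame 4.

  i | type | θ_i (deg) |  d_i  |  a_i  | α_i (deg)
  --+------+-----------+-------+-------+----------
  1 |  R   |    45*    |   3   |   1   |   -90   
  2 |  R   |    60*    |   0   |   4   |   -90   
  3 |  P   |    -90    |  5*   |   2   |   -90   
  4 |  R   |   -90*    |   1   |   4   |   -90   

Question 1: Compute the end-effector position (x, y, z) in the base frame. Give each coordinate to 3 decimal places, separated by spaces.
-4.451 -1.622 -5.830

after link 1: o_1 = (0.7071, 0.7071, 3.0000)
after link 2: o_2 = (2.1213, 2.1213, -0.4641)
after link 3: o_3 = (-2.3548, 0.4737, -2.9641)
after link 4: o_4 = (-4.4507, -1.6223, -5.8301)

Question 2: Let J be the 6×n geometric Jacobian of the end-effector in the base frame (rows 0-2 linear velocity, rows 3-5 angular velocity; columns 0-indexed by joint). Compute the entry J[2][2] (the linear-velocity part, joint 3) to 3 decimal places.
prismatic axis z_2 = (-0.6124,-0.6124,-0.5000)
J_v[:, 2] = z_2; J_ω[:, 2] = (0,0,0)
entry J[2][2] = -0.5000

-0.500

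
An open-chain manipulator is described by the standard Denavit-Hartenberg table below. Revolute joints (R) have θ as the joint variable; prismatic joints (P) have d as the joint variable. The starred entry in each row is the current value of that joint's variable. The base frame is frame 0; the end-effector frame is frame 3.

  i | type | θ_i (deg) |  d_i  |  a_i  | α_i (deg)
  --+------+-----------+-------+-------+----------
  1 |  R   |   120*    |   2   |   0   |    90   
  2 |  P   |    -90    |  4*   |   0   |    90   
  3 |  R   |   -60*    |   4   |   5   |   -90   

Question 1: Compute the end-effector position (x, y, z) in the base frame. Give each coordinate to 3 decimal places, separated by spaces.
after link 1: o_1 = (0.0000, 0.0000, 2.0000)
after link 2: o_2 = (3.4641, 2.0000, 2.0000)
after link 3: o_3 = (1.7141, -3.6292, -0.5000)

1.714 -3.629 -0.500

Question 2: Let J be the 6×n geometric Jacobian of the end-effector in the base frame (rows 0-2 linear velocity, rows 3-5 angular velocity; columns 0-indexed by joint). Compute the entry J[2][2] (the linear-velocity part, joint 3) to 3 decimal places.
-4.330

axis z_2 = (0.5000,-0.8660,-0.0000); lever o_n−o_2 = (-1.7500,-5.6292,-2.5000)
cross product → J_v[:, 2] = (2.1651,1.2500,-4.3301)
J_ω[:, 2] = z_2
entry J[2][2] = -4.3301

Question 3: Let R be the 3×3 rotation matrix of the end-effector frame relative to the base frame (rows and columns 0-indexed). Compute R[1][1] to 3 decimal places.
End-effector y-axis (col 1 of R) = (-0.5000,0.8660,0.0000)
R[1][1] = 0.8660

0.866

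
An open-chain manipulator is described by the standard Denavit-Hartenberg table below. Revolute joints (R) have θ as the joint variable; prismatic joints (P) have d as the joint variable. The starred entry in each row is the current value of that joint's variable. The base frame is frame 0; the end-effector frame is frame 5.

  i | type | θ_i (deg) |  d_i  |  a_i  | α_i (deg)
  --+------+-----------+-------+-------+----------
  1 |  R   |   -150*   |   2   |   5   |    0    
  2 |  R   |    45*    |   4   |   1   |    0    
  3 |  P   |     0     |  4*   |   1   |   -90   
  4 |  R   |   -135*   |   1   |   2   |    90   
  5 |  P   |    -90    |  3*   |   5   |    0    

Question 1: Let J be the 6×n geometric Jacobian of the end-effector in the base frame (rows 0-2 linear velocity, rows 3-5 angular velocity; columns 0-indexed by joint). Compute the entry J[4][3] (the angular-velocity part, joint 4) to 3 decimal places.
-0.259

axis z_3 = (0.9659,-0.2588,0.0000); lever o_n−o_3 = (-2.9486,4.4503,-0.7071)
cross product → J_v[:, 3] = (0.1830,0.6830,3.5355)
J_ω[:, 3] = z_3
entry J[4][3] = -0.2588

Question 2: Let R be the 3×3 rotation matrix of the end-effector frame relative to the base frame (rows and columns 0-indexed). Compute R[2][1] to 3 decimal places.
0.707

End-effector y-axis (col 1 of R) = (0.1830,0.6830,0.7071)
R[2][1] = 0.7071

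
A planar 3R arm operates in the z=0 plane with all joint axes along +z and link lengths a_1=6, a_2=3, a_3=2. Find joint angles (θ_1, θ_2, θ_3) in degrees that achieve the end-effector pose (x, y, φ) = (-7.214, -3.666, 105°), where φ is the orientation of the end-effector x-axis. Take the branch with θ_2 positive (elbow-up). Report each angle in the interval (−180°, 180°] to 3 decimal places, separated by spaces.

-150.002 29.999 -134.997

wrist centre = target − a_3·(cos φ, sin φ) = (-6.6964, -5.5979)
cos θ_2 = (76.1772−6²−3²)/(2·6·3) = 0.8660; θ_2 = 29.9991° (elbow-up)
β = atan2(-5.5979,-6.6964) = -140.1059°; ψ = atan2(1.5000,8.5981) = 9.8958°
θ_1 = β − ψ = -150.0017°
θ_3 = φ − θ_1 − θ_2 = -134.9974° (wrapped to (-180°,180°])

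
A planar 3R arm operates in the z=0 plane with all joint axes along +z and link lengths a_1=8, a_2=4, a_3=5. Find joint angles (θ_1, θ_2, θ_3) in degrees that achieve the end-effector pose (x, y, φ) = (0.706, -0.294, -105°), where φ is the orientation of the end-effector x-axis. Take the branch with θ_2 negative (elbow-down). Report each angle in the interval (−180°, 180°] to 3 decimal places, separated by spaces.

wrist centre = target − a_3·(cos φ, sin φ) = (2.0001, 4.5356)
cos θ_2 = (24.5723−8²−4²)/(2·8·4) = -0.8661; θ_2 = -150.0037° (elbow-down)
β = atan2(4.5356,2.0001) = 66.2038°; ψ = atan2(-1.9998,4.5358) = -23.7922°
θ_1 = β − ψ = 89.9960°
θ_3 = φ − θ_1 − θ_2 = -44.9923° (wrapped to (-180°,180°])

89.996 -150.004 -44.992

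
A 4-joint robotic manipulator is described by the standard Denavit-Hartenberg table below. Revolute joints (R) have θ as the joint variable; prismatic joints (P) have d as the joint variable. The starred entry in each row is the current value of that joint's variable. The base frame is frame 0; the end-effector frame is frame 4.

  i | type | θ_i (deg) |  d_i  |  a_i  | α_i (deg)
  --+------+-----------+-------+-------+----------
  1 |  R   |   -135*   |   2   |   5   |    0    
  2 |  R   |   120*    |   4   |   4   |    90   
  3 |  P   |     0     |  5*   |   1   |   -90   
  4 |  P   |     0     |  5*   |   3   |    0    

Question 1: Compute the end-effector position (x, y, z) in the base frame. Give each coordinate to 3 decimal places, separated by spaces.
2.898 -10.436 11.000

after link 1: o_1 = (-3.5355, -3.5355, 2.0000)
after link 2: o_2 = (0.3282, -4.5708, 6.0000)
after link 3: o_3 = (-0.0000, -9.6593, 6.0000)
after link 4: o_4 = (2.8978, -10.4357, 11.0000)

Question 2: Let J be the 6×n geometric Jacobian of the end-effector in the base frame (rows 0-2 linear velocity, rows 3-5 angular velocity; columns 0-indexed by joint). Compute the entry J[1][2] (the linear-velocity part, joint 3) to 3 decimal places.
prismatic axis z_2 = (-0.2588,-0.9659,0.0000)
J_v[:, 2] = z_2; J_ω[:, 2] = (0,0,0)
entry J[1][2] = -0.9659

-0.966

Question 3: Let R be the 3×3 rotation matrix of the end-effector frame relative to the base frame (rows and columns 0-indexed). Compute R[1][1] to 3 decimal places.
0.966

End-effector y-axis (col 1 of R) = (0.2588,0.9659,0.0000)
R[1][1] = 0.9659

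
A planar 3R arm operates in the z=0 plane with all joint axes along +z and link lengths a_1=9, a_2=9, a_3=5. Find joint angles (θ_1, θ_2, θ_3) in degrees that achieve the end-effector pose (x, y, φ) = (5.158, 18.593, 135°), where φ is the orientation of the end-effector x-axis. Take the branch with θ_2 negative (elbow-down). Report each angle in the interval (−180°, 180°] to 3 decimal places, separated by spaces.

wrist centre = target − a_3·(cos φ, sin φ) = (8.6935, 15.0575)
cos θ_2 = (302.3048−9²−9²)/(2·9·9) = 0.8661; θ_2 = -29.9938° (elbow-down)
β = atan2(15.0575,8.6935) = 59.9997°; ψ = atan2(-4.4992,16.7947) = -14.9969°
θ_1 = β − ψ = 74.9966°
θ_3 = φ − θ_1 − θ_2 = 89.9972° (wrapped to (-180°,180°])

74.997 -29.994 89.997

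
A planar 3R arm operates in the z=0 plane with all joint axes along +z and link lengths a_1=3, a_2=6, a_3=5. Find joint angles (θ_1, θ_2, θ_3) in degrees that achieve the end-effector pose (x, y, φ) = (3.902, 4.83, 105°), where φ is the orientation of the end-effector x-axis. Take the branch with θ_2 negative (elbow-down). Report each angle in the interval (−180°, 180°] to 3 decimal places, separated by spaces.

wrist centre = target − a_3·(cos φ, sin φ) = (5.1961, 0.0004)
cos θ_2 = (26.9994−3²−6²)/(2·3·6) = -0.5000; θ_2 = -120.0011° (elbow-down)
β = atan2(0.0004,5.1961) = 0.0041°; ψ = atan2(-5.1961,-0.0001) = -90.0011°
θ_1 = β − ψ = 90.0052°
θ_3 = φ − θ_1 − θ_2 = 134.9959° (wrapped to (-180°,180°])

90.005 -120.001 134.996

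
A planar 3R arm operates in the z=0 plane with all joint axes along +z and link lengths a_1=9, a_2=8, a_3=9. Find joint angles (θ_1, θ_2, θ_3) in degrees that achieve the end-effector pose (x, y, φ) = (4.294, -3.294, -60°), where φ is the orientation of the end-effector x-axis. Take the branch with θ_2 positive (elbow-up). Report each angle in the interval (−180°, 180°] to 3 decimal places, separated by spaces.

wrist centre = target − a_3·(cos φ, sin φ) = (-0.2060, 4.5002)
cos θ_2 = (20.2945−9²−8²)/(2·9·8) = -0.8660; θ_2 = 149.9983° (elbow-up)
β = atan2(4.5002,-0.2060) = 92.6209°; ψ = atan2(4.0002,2.0719) = 62.6180°
θ_1 = β − ψ = 30.0029°
θ_3 = φ − θ_1 − θ_2 = 119.9988° (wrapped to (-180°,180°])

30.003 149.998 119.999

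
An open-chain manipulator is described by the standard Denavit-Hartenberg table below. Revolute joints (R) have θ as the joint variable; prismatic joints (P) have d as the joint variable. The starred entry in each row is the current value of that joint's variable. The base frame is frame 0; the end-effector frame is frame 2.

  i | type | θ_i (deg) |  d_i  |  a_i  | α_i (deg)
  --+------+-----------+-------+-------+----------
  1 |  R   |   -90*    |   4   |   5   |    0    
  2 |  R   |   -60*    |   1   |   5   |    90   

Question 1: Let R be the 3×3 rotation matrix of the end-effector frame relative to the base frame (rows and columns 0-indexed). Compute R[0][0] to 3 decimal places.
End-effector x-axis (col 0 of R) = (-0.8660,-0.5000,0.0000)
R[0][0] = -0.8660

-0.866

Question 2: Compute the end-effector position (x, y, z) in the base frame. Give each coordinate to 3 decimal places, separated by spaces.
after link 1: o_1 = (0.0000, -5.0000, 4.0000)
after link 2: o_2 = (-4.3301, -7.5000, 5.0000)

-4.330 -7.500 5.000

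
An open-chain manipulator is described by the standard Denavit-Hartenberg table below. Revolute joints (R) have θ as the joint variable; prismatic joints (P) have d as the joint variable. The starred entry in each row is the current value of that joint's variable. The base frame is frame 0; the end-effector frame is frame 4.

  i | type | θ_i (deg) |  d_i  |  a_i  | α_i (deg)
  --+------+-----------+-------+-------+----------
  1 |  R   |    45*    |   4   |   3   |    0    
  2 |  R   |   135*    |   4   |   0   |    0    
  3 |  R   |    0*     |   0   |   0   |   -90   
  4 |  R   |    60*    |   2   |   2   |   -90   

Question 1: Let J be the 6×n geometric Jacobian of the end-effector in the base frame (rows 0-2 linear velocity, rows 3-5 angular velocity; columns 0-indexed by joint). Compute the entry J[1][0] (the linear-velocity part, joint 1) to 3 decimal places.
axis z_0 = ẑ; lever o_n−o_0 = (1.1213,0.1213,6.2679)
cross product → J_v[:, 0] = (-0.1213,1.1213,0.0000)
J_ω[:, 0] = z_0
entry J[1][0] = 1.1213

1.121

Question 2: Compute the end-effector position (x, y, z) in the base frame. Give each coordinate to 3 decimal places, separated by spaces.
1.121 0.121 6.268

after link 1: o_1 = (2.1213, 2.1213, 4.0000)
after link 2: o_2 = (2.1213, 2.1213, 8.0000)
after link 3: o_3 = (2.1213, 2.1213, 8.0000)
after link 4: o_4 = (1.1213, 0.1213, 6.2679)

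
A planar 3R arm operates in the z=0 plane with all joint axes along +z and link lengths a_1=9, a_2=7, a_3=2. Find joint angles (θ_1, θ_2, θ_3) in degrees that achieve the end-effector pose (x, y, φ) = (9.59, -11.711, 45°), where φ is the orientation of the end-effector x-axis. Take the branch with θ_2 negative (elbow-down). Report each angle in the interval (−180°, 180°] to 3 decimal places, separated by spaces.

wrist centre = target − a_3·(cos φ, sin φ) = (8.1758, -13.1252)
cos θ_2 = (239.1147−9²−7²)/(2·9·7) = 0.8660; θ_2 = -30.0041° (elbow-down)
β = atan2(-13.1252,8.1758) = -58.0809°; ψ = atan2(-3.5004,15.0619) = -13.0834°
θ_1 = β − ψ = -44.9975°
θ_3 = φ − θ_1 − θ_2 = 120.0016° (wrapped to (-180°,180°])

-44.997 -30.004 120.002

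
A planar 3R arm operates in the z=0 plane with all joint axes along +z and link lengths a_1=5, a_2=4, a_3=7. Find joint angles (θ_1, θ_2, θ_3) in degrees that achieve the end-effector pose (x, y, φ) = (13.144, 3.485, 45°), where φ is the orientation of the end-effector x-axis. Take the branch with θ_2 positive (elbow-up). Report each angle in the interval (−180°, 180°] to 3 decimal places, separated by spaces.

-29.993 44.986 30.008

wrist centre = target − a_3·(cos φ, sin φ) = (8.1943, -1.4647)
cos θ_2 = (69.2913−5²−4²)/(2·5·4) = 0.7073; θ_2 = 44.9858° (elbow-up)
β = atan2(-1.4647,8.1943) = -10.1348°; ψ = atan2(2.8277,7.8291) = 19.8587°
θ_1 = β − ψ = -29.9935°
θ_3 = φ − θ_1 − θ_2 = 30.0076° (wrapped to (-180°,180°])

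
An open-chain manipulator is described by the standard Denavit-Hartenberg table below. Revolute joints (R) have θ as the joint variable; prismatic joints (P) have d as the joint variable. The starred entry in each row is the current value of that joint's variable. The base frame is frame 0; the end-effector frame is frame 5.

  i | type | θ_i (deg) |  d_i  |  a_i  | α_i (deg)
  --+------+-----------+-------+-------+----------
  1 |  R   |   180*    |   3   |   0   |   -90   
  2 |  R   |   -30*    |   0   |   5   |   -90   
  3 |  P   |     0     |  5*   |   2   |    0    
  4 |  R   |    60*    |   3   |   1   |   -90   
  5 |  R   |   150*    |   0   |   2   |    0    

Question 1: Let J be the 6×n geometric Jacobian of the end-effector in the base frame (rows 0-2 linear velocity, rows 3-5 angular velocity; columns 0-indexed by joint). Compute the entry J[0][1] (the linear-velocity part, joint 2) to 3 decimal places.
axis z_1 = (-0.0000,-1.0000,0.0000); lever o_n−o_1 = (-9.2452,-0.6340,-2.7452)
cross product → J_v[:, 1] = (2.7452,-0.0000,-9.2452)
J_ω[:, 1] = z_1
entry J[0][1] = 2.7452

2.745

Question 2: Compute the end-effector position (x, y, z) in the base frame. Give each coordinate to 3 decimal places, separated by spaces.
-9.245 -0.634 0.255

after link 1: o_1 = (0.0000, 0.0000, 3.0000)
after link 2: o_2 = (-4.3301, 0.0000, 5.5000)
after link 3: o_3 = (-8.5622, 0.0000, 2.1699)
after link 4: o_4 = (-10.4952, 0.8660, -0.1782)
after link 5: o_5 = (-9.2452, -0.6340, 0.2548)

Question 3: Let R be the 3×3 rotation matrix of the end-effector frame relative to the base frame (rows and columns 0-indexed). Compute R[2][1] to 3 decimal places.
End-effector y-axis (col 1 of R) = (-0.2165,-0.4330,-0.8750)
R[2][1] = -0.8750

-0.875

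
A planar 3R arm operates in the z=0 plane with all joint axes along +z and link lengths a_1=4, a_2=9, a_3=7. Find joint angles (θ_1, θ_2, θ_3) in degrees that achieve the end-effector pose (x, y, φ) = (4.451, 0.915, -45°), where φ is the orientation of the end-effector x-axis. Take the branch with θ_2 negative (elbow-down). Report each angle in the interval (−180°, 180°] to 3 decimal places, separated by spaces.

-134.998 -150.003 -119.999

wrist centre = target − a_3·(cos φ, sin φ) = (-0.4987, 5.8647)
cos θ_2 = (34.6440−4²−9²)/(2·4·9) = -0.8661; θ_2 = -150.0034° (elbow-down)
β = atan2(5.8647,-0.4987) = 94.8608°; ψ = atan2(-4.4995,-3.7945) = -130.1413°
θ_1 = β − ψ = 225.0021°
θ_3 = φ − θ_1 − θ_2 = -119.9986° (wrapped to (-180°,180°])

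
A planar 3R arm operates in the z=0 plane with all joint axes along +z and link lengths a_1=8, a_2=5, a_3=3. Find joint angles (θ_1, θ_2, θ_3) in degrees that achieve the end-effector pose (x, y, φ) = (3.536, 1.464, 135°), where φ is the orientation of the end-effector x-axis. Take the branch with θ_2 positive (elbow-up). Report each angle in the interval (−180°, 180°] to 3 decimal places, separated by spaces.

wrist centre = target − a_3·(cos φ, sin φ) = (5.6573, -0.6573)
cos θ_2 = (32.4373−8²−5²)/(2·8·5) = -0.7070; θ_2 = 134.9940° (elbow-up)
β = atan2(-0.6573,5.6573) = -6.6274°; ψ = atan2(3.5359,4.4648) = 38.3773°
θ_1 = β − ψ = -45.0047°
θ_3 = φ − θ_1 − θ_2 = 45.0107° (wrapped to (-180°,180°])

-45.005 134.994 45.011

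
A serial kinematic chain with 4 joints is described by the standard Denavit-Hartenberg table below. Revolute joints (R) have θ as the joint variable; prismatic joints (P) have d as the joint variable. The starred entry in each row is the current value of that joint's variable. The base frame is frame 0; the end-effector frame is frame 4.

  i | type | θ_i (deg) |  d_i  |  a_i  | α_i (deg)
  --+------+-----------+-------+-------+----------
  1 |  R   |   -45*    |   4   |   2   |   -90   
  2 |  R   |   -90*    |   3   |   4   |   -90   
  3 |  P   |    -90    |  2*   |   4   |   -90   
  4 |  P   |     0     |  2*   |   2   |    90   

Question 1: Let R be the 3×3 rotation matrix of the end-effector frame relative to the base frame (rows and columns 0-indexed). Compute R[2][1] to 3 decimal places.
1.000

End-effector y-axis (col 1 of R) = (-0.0000,-0.0000,1.0000)
R[2][1] = 1.0000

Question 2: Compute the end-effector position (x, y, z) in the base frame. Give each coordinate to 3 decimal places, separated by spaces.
after link 1: o_1 = (1.4142, -1.4142, 4.0000)
after link 2: o_2 = (3.5355, 0.7071, 8.0000)
after link 3: o_3 = (7.7782, 2.1213, 8.0000)
after link 4: o_4 = (9.1924, 3.5355, 10.0000)

9.192 3.536 10.000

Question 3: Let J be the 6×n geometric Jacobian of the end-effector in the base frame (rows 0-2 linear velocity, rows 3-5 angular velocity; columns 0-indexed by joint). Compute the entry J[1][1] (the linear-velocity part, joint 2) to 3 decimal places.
-4.243

axis z_1 = (0.7071,0.7071,0.0000); lever o_n−o_1 = (7.7782,4.9497,6.0000)
cross product → J_v[:, 1] = (4.2426,-4.2426,-2.0000)
J_ω[:, 1] = z_1
entry J[1][1] = -4.2426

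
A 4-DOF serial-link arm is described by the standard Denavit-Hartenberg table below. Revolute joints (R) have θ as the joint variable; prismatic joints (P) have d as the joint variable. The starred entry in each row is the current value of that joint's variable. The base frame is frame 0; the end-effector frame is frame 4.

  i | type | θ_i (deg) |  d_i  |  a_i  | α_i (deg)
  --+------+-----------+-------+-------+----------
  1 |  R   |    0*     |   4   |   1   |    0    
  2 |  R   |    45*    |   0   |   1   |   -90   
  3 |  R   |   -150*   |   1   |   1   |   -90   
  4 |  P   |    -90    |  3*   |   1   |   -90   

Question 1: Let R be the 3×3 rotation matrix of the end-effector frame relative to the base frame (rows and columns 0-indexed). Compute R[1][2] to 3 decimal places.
End-effector z-axis (col 2 of R) = (-0.6124,-0.6124,0.5000)
R[1][2] = -0.6124

-0.612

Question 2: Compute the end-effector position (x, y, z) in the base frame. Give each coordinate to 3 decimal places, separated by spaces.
0.741 2.570 7.098

after link 1: o_1 = (1.0000, 0.0000, 4.0000)
after link 2: o_2 = (1.7071, 0.7071, 4.0000)
after link 3: o_3 = (0.3876, 0.8018, 4.5000)
after link 4: o_4 = (0.7412, 2.5696, 7.0981)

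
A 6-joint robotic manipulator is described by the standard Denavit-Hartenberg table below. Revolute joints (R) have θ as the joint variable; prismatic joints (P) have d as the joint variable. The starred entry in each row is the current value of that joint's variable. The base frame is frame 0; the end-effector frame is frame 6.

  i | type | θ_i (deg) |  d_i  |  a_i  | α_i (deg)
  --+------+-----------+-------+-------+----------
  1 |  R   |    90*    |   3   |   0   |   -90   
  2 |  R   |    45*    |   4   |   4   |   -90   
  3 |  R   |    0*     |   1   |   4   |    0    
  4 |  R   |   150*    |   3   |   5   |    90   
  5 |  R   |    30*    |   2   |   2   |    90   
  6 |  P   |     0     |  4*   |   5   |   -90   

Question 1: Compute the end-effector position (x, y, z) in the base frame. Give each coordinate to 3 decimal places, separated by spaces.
after link 1: o_1 = (0.0000, 0.0000, 3.0000)
after link 2: o_2 = (-4.0000, 2.8284, 0.1716)
after link 3: o_3 = (-4.0000, 4.9497, -3.3640)
after link 4: o_4 = (-1.5000, -0.2334, -2.4234)
after link 5: o_5 = (1.0981, -1.2941, -2.7770)
after link 6: o_6 = (4.2631, -4.4888, 1.7811)

4.263 -4.489 1.781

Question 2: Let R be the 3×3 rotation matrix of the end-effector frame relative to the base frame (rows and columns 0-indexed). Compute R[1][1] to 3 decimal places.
-0.306

End-effector y-axis (col 1 of R) = (-0.2500,-0.3062,-0.9186)
R[1][1] = -0.3062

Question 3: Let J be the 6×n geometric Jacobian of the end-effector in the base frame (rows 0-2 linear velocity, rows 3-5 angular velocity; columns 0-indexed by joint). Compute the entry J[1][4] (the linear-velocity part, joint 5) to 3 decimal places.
-5.679

axis z_4 = (0.8660,0.3536,-0.3536); lever o_n−o_4 = (5.7631,-4.2553,4.2046)
cross product → J_v[:, 4] = (-0.0179,-5.6788,-5.7228)
J_ω[:, 4] = z_4
entry J[1][4] = -5.6788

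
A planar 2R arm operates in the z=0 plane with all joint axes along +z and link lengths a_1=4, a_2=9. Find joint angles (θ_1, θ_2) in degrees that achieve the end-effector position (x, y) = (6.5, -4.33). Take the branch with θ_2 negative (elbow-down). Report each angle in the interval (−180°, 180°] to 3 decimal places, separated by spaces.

cos θ_2 = (60.9989−4²−9²)/(2·4·9) = -0.5000; θ_2 = -120.0010° (elbow-down)
β = atan2(-4.3300,6.5000) = -33.6697°; ψ = atan2(-7.7941,-0.5001) = -93.6715°
θ_1 = β − ψ = 60.0018°

60.002 -120.001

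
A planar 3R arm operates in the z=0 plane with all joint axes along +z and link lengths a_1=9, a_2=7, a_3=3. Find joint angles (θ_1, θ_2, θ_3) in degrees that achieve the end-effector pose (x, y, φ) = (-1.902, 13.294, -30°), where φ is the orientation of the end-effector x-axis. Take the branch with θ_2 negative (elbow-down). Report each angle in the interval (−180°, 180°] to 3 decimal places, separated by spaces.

wrist centre = target − a_3·(cos φ, sin φ) = (-4.5001, 14.7940)
cos θ_2 = (239.1131−9²−7²)/(2·9·7) = 0.8660; θ_2 = -30.0055° (elbow-down)
β = atan2(14.7940,-4.5001) = 106.9188°; ψ = atan2(-3.5006,15.0618) = -13.0841°
θ_1 = β − ψ = 120.0029°
θ_3 = φ − θ_1 − θ_2 = -119.9974° (wrapped to (-180°,180°])

120.003 -30.006 -119.997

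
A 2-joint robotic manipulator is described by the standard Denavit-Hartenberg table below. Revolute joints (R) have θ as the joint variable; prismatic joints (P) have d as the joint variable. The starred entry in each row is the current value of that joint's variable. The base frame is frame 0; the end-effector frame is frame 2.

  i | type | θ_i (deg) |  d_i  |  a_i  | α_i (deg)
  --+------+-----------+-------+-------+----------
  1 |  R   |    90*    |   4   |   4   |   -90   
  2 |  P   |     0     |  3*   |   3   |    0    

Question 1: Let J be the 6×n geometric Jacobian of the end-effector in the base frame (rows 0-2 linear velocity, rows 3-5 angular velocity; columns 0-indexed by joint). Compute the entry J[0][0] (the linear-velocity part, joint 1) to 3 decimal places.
axis z_0 = ẑ; lever o_n−o_0 = (-3.0000,7.0000,4.0000)
cross product → J_v[:, 0] = (-7.0000,-3.0000,0.0000)
J_ω[:, 0] = z_0
entry J[0][0] = -7.0000

-7.000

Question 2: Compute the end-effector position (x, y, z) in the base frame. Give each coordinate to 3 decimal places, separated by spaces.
after link 1: o_1 = (0.0000, 4.0000, 4.0000)
after link 2: o_2 = (-3.0000, 7.0000, 4.0000)

-3.000 7.000 4.000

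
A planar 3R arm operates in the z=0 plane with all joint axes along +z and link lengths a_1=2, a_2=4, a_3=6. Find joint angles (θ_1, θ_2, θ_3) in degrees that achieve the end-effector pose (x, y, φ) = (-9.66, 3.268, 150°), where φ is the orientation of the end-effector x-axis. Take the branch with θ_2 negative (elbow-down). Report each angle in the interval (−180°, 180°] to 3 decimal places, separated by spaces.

-119.994 -90.008 0.002

wrist centre = target − a_3·(cos φ, sin φ) = (-4.4638, 0.2680)
cos θ_2 = (19.9978−2²−4²)/(2·2·4) = -0.0001; θ_2 = -90.0080° (elbow-down)
β = atan2(0.2680,-4.4638) = 176.5642°; ψ = atan2(-4.0000,1.9994) = -63.4414°
θ_1 = β − ψ = 240.0056°
θ_3 = φ − θ_1 − θ_2 = 0.0024° (wrapped to (-180°,180°])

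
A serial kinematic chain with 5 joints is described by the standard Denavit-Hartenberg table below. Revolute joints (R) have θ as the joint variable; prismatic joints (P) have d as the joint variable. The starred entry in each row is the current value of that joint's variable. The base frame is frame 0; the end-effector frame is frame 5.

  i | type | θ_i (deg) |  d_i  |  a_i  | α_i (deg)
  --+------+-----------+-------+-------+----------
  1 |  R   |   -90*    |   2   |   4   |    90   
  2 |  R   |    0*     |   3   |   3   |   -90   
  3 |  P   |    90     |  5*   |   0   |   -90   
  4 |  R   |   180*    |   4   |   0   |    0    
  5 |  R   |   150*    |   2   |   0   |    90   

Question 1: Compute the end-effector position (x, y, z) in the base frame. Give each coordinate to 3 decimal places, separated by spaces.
after link 1: o_1 = (0.0000, -4.0000, 2.0000)
after link 2: o_2 = (-3.0000, -7.0000, 2.0000)
after link 3: o_3 = (-3.0000, -7.0000, 7.0000)
after link 4: o_4 = (-3.0000, -3.0000, 7.0000)
after link 5: o_5 = (-3.0000, -1.0000, 7.0000)

-3.000 -1.000 7.000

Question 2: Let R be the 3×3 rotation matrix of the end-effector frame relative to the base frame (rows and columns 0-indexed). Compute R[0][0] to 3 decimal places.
End-effector x-axis (col 0 of R) = (0.8660,-0.0000,0.5000)
R[0][0] = 0.8660

0.866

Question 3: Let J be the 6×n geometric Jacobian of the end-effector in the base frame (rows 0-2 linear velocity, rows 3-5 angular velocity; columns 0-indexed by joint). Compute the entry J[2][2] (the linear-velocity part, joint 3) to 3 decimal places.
1.000

prismatic axis z_2 = (0.0000,0.0000,1.0000)
J_v[:, 2] = z_2; J_ω[:, 2] = (0,0,0)
entry J[2][2] = 1.0000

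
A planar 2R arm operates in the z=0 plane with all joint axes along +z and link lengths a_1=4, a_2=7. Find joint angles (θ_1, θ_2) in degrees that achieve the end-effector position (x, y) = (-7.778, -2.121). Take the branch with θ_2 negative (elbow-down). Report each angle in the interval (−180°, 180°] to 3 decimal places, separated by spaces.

-104.488 -90.004

cos θ_2 = (64.9959−4²−7²)/(2·4·7) = -0.0001; θ_2 = -90.0042° (elbow-down)
β = atan2(-2.1210,-7.7780) = -164.7468°; ψ = atan2(-7.0000,3.9995) = -60.2583°
θ_1 = β − ψ = -104.4885°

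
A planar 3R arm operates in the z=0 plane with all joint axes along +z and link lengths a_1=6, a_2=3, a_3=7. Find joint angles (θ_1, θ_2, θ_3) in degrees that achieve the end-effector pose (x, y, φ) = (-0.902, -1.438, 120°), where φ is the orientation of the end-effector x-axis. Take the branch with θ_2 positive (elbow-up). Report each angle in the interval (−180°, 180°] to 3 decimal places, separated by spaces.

wrist centre = target − a_3·(cos φ, sin φ) = (2.5980, -7.5002)
cos θ_2 = (63.0023−6²−3²)/(2·6·3) = 0.5001; θ_2 = 59.9958° (elbow-up)
β = atan2(-7.5002,2.5980) = -70.8943°; ψ = atan2(2.5980,7.5002) = 19.1054°
θ_1 = β − ψ = -89.9997°
θ_3 = φ − θ_1 − θ_2 = 150.0039° (wrapped to (-180°,180°])

-90.000 59.996 150.004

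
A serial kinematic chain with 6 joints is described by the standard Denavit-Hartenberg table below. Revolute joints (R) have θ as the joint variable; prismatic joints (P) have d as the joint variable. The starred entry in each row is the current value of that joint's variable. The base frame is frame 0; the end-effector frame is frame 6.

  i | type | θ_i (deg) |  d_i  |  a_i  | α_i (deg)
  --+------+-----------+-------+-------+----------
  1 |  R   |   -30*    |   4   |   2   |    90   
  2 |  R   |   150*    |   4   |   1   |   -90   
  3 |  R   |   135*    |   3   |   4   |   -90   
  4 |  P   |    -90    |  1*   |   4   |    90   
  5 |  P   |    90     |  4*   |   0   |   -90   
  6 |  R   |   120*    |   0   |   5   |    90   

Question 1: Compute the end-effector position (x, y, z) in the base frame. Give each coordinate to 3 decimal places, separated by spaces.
after link 1: o_1 = (1.7321, -1.0000, 4.0000)
after link 2: o_2 = (-1.0179, -4.0311, 4.5000)
after link 3: o_3 = (1.2185, -2.0563, 0.4877)
after link 4: o_4 = (-0.3367, -1.9749, -3.3299)
after link 5: o_5 = (-3.8723, -3.1996, -1.9157)
after link 6: o_6 = (-0.4869, 0.4226, -2.5628)

-0.487 0.423 -2.563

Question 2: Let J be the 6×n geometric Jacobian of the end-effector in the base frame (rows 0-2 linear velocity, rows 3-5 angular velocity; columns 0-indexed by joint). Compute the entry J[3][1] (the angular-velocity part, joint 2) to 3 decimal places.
axis z_1 = (-0.5000,-0.8660,0.0000); lever o_n−o_1 = (-2.2189,1.4226,-6.5628)
cross product → J_v[:, 1] = (5.6835,-3.2814,-2.6329)
J_ω[:, 1] = z_1
entry J[3][1] = -0.5000

-0.500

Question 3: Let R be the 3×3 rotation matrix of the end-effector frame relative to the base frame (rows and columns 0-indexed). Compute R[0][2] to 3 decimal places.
End-effector z-axis (col 2 of R) = (0.5950,-0.6424,-0.4830)
R[0][2] = 0.5950

0.595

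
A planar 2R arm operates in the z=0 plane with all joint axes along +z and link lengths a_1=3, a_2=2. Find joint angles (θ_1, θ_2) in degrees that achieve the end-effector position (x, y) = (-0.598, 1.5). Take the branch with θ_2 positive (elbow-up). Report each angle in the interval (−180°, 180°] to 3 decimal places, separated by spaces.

73.474 150.001

cos θ_2 = (2.6076−3²−2²)/(2·3·2) = -0.8660; θ_2 = 150.0009° (elbow-up)
β = atan2(1.5000,-0.5980) = 111.7355°; ψ = atan2(1.0000,1.2679) = 38.2616°
θ_1 = β − ψ = 73.4740°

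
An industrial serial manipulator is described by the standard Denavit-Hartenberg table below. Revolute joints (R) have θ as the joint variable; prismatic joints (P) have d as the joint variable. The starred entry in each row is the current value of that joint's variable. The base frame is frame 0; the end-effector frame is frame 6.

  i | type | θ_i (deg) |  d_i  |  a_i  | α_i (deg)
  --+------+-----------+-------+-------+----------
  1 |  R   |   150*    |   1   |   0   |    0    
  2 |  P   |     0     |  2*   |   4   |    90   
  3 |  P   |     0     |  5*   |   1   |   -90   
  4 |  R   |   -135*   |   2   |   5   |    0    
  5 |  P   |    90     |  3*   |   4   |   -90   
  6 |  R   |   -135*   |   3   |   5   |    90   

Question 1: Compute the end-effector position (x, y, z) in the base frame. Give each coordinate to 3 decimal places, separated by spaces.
-0.018 7.796 11.536

after link 1: o_1 = (0.0000, 0.0000, 1.0000)
after link 2: o_2 = (-3.4641, 2.0000, 3.0000)
after link 3: o_3 = (-1.8301, 6.8301, 3.0000)
after link 4: o_4 = (2.9995, 8.1242, 5.0000)
after link 5: o_5 = (1.9642, 11.9879, 8.0000)
after link 6: o_6 = (-0.0185, 7.7964, 11.5355)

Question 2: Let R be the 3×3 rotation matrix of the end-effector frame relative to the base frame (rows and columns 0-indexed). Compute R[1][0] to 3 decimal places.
-0.683

End-effector x-axis (col 0 of R) = (0.1830,-0.6830,0.7071)
R[1][0] = -0.6830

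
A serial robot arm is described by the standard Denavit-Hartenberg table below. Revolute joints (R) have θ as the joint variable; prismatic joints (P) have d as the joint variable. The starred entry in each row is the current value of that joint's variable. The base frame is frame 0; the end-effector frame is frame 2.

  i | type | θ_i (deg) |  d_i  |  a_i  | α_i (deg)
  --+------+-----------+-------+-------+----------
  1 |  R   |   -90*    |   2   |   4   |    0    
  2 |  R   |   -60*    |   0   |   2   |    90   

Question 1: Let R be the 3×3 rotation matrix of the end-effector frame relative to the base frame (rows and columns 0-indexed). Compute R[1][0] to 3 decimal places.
-0.500

End-effector x-axis (col 0 of R) = (-0.8660,-0.5000,0.0000)
R[1][0] = -0.5000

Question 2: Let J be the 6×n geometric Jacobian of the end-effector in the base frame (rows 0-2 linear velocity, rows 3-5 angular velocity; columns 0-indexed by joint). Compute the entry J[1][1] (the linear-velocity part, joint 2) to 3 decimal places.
axis z_1 = (0.0000,0.0000,1.0000); lever o_n−o_1 = (-1.7321,-1.0000,0.0000)
cross product → J_v[:, 1] = (1.0000,-1.7321,0.0000)
J_ω[:, 1] = z_1
entry J[1][1] = -1.7321

-1.732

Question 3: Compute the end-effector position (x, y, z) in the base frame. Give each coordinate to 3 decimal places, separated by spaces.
-1.732 -5.000 2.000

after link 1: o_1 = (0.0000, -4.0000, 2.0000)
after link 2: o_2 = (-1.7321, -5.0000, 2.0000)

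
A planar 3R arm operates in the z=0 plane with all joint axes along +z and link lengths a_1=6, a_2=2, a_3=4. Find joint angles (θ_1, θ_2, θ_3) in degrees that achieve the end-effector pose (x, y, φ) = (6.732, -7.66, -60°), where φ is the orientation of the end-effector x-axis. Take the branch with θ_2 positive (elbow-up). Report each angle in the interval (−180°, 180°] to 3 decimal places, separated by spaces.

-59.999 90.006 -90.007

wrist centre = target − a_3·(cos φ, sin φ) = (4.7320, -4.1959)
cos θ_2 = (39.9974−6²−2²)/(2·6·2) = -0.0001; θ_2 = 90.0062° (elbow-up)
β = atan2(-4.1959,4.7320) = -41.5636°; ψ = atan2(2.0000,5.9998) = 18.4356°
θ_1 = β − ψ = -59.9992°
θ_3 = φ − θ_1 − θ_2 = -90.0070° (wrapped to (-180°,180°])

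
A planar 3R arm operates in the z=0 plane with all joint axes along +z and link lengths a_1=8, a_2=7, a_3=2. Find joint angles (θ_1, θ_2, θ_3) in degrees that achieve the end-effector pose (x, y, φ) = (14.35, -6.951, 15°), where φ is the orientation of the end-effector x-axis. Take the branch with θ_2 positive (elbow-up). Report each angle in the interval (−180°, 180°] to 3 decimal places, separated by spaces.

-45.002 30.004 29.998

wrist centre = target − a_3·(cos φ, sin φ) = (12.4181, -7.4686)
cos θ_2 = (209.9910−8²−7²)/(2·8·7) = 0.8660; θ_2 = 30.0040° (elbow-up)
β = atan2(-7.4686,12.4181) = -31.0239°; ψ = atan2(3.5004,14.0619) = 13.9785°
θ_1 = β − ψ = -45.0024°
θ_3 = φ − θ_1 − θ_2 = 29.9984° (wrapped to (-180°,180°])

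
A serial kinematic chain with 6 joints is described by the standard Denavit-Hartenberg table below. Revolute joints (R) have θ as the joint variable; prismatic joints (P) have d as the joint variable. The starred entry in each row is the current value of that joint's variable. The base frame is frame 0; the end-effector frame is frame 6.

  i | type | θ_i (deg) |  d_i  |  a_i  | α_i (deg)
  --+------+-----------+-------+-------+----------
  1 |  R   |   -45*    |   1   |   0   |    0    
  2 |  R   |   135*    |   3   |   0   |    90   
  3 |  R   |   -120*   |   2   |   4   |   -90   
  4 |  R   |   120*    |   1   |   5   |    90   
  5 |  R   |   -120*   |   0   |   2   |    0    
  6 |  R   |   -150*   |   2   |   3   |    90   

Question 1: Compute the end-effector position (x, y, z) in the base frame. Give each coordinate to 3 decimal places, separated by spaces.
-2.464 0.098 -0.366

after link 1: o_1 = (0.0000, 0.0000, 1.0000)
after link 2: o_2 = (0.0000, 0.0000, 4.0000)
after link 3: o_3 = (2.0000, -2.0000, 0.5359)
after link 4: o_4 = (-2.3301, 0.1160, 2.2010)
after link 5: o_5 = (-1.4641, -1.6340, 2.6340)
after link 6: o_6 = (-2.4641, 0.0981, -0.3660)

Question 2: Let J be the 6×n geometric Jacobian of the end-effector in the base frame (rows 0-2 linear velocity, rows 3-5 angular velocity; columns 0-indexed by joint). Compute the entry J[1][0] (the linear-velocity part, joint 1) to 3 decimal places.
axis z_0 = ẑ; lever o_n−o_0 = (-2.4641,0.0981,-0.3660)
cross product → J_v[:, 0] = (-0.0981,-2.4641,0.0000)
J_ω[:, 0] = z_0
entry J[1][0] = -2.4641

-2.464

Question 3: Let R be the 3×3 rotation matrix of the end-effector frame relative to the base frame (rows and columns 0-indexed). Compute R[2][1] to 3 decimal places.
End-effector y-axis (col 1 of R) = (-0.5000,-0.4330,-0.7500)
R[2][1] = -0.7500

-0.750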